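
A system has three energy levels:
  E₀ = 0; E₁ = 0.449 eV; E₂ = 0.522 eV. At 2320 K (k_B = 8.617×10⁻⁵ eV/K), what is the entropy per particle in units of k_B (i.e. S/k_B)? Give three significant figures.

k_BT = 8.617×10⁻⁵ × 2320 K = 0.19991 eV.
Eᵢ/kT = 0, 2.2460, 2.6112.
Z = Σ e^(−Eᵢ/kT) = e^(−0) + e^(−2.2460) + e^(−2.6112) = 1.0000 + 0.10582 + 0.073446 = 1.1793.
⟨E⟩ = Σ EᵢPᵢ = 0.072799 eV.
S/k_B = ln Z + ⟨E⟩/kT = ln(1.1793) + 0.072799/0.19991 = 0.16492 + 0.36416 = 0.529.

0.529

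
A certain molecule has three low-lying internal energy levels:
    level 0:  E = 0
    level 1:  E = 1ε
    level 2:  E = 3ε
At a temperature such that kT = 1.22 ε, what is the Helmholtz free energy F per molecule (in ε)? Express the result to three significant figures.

Eᵢ/kT = 0, 0.81967, 2.4590.
Z = Σ e^(−Eᵢ/kT) = e^(−0) + e^(−0.81967) + e^(−2.4590) = 1.0000 + 0.44058 + 0.085520 = 1.5261.
F = −kT ln Z = −1.22 × ln(1.5261) = −1.22 × 0.42272 = -0.516 ε.

-0.516 ε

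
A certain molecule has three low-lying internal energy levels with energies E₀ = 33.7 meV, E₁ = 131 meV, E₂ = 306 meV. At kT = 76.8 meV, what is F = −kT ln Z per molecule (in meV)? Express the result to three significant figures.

12.9 meV

Eᵢ/kT = 0.43880, 1.7057, 3.9844.
Z = Σ e^(−Eᵢ/kT) = e^(−0.43880) + e^(−1.7057) + e^(−3.9844) = 0.64481 + 0.18165 + 0.018604 = 0.84506.
F = −kT ln Z = −76.8 × ln(0.84506) = −76.8 × -0.16835 = 12.9 meV.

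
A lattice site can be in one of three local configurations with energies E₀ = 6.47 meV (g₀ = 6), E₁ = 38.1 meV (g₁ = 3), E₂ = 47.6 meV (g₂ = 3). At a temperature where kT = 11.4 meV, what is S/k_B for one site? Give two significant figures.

2.0

Eᵢ/kT = 0.5675, 3.342, 4.175.
Z = Σ gᵢe^(−Eᵢ/kT) = 6·e^(−0.5675) + 3·e^(−3.342) + 3·e^(−4.175) = 3.402 + 0.1061 + 0.04613 = 3.554.
⟨E⟩ = Σ EᵢPᵢ = 7.949 meV.
S/k_B = ln Z + ⟨E⟩/kT = ln(3.554) + 7.949/11.4 = 1.268 + 0.6973 = 2.0.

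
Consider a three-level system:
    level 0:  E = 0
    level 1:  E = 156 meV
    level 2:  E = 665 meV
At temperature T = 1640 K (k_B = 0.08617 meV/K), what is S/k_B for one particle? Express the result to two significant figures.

k_BT = 0.08617 × 1640 K = 141.3 meV.
Eᵢ/kT = 0, 1.104, 4.706.
Z = Σ e^(−Eᵢ/kT) = e^(−0) + e^(−1.104) + e^(−4.706) = 1.000 + 0.3315 + 0.009041 = 1.341.
⟨E⟩ = Σ EᵢPᵢ = 43.05 meV.
S/k_B = ln Z + ⟨E⟩/kT = ln(1.341) + 43.05/141.3 = 0.2934 + 0.3047 = 0.60.

0.60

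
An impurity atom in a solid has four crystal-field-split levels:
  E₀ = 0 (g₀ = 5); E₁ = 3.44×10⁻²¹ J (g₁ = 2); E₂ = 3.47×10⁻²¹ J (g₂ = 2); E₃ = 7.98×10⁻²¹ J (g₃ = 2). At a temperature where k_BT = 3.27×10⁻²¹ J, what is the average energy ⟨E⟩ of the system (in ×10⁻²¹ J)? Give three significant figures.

0.944 ×10⁻²¹ J

Eᵢ/kT = 0, 1.0520, 1.0612, 2.4404.
Z = Σ gᵢe^(−Eᵢ/kT) = 5·e^(−0) + 2·e^(−1.0520) + 2·e^(−1.0612) + 2·e^(−2.4404) = 5.0000 + 0.69848 + 0.69208 + 0.17425 = 6.5648.
⟨E⟩ = Σ Eᵢ gᵢe^(−Eᵢ/kT) / Z = (0·5.0000 + 3.44·0.69848 + 3.47·0.69208 + 7.98·0.17425) / 6.5648 = 0.944 ×10⁻²¹ J.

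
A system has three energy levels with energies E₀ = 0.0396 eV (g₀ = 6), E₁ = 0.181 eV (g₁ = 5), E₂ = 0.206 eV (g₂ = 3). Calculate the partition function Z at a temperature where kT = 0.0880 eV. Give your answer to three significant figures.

Z = 4.75

Eᵢ/kT = 0.45000, 2.0568, 2.3409.
Z = Σ gᵢe^(−Eᵢ/kT) = 6·e^(−0.45000) + 5·e^(−2.0568) + 3·e^(−2.3409) = 3.8258 + 0.63931 + 0.28872 = 4.7538.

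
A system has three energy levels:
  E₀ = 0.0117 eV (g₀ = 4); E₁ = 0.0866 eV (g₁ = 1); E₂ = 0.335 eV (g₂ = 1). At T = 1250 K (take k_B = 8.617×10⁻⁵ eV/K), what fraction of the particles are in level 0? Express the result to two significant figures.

k_BT = 8.617×10⁻⁵ × 1250 K = 0.1077 eV.
Eᵢ/kT = 0.1086, 0.8041, 3.110.
Z = Σ gᵢe^(−Eᵢ/kT) = 4·e^(−0.1086) + 1·e^(−0.8041) + 1·e^(−3.110) = 3.588 + 0.4475 + 0.04460 = 4.080.
P₀ = g₀ e^(−E₀/kT) / Z = 3.588/4.080 = 0.88.

0.88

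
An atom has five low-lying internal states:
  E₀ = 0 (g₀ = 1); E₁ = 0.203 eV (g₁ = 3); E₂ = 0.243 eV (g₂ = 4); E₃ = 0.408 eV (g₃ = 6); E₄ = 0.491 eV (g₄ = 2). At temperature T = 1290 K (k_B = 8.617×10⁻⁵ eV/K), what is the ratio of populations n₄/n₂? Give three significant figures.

0.0537

k_BT = 8.617×10⁻⁵ × 1290 K = 0.11116 eV.
n₄/n₂ = (g₄/g₂) exp[−(E₄−E₂)/kT] = (2/4) × exp(−(0.248 eV)/(0.11116 eV)) = (2/4) × exp(-2.2310) = 0.0537.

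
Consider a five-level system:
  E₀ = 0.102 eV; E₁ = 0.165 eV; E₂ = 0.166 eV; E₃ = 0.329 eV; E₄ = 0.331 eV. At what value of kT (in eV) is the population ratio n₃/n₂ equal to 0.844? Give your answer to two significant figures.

n₃/n₂ = exp[−(E₃−E₂)/kT] = 0.844.
⇒ (E₃−E₂)/kT = ln(1/0.844) = ln(1.185) = 0.1697.
kT = 0.163 eV / 0.1697 = 0.96 eV.

0.96 eV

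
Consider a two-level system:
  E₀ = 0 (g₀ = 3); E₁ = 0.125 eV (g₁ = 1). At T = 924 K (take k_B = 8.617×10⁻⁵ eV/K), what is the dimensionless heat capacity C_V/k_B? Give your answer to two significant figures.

k_BT = 8.617×10⁻⁵ × 924 K = 0.07962 eV.
Eᵢ/kT = 0, 1.570.
Z = Σ gᵢe^(−Eᵢ/kT) = 3·e^(−0) + 1·e^(−1.570) = 3.000 + 0.2080 = 3.208.
⟨E⟩ = 0.008105 eV, ⟨E²⟩ = 0.001013 eV².
C_V/k_B = (⟨E²⟩ − ⟨E⟩²)/(kT)² = (0.001013 − 0.00006569)/0.006339 = 0.15.

0.15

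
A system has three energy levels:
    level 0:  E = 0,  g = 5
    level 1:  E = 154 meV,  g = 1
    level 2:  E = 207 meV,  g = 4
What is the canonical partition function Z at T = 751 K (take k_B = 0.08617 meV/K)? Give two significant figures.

Z = 5.3

k_BT = 0.08617 × 751 K = 64.71 meV.
Eᵢ/kT = 0, 2.380, 3.199.
Z = Σ gᵢe^(−Eᵢ/kT) = 5·e^(−0) + 1·e^(−2.380) + 4·e^(−3.199) = 5.000 + 0.09255 + 0.1632 = 5.256.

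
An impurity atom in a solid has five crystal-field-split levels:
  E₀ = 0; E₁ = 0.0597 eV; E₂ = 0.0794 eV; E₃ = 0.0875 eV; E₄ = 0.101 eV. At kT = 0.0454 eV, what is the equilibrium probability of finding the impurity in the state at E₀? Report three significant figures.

Eᵢ/kT = 0, 1.3150, 1.7489, 1.9273, 2.2247.
Z = Σ e^(−Eᵢ/kT) = e^(−0) + e^(−1.3150) + e^(−1.7489) + e^(−1.9273) + e^(−2.2247) = 1.0000 + 0.26847 + 0.17397 + 0.14554 + 0.10810 = 1.6961.
P₀ = e^(−E₀/kT) / Z = 1.0000/1.6961 = 0.590.

0.590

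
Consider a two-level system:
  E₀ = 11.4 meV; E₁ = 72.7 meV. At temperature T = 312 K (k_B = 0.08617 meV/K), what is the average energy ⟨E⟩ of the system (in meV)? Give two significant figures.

17 meV

k_BT = 0.08617 × 312 K = 26.89 meV.
Eᵢ/kT = 0.4239, 2.704.
Z = Σ e^(−Eᵢ/kT) = e^(−0.4239) + e^(−2.704) = 0.6545 + 0.06694 = 0.7214.
⟨E⟩ = Σ Eᵢ e^(−Eᵢ/kT) / Z = (11.4·0.6545 + 72.7·0.06694) / 0.7214 = 17 meV.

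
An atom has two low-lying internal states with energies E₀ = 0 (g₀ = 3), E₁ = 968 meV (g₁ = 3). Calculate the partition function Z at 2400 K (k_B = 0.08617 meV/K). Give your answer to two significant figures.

Z = 3.0

k_BT = 0.08617 × 2400 K = 206.8 meV.
Eᵢ/kT = 0, 4.681.
Z = Σ gᵢe^(−Eᵢ/kT) = 3·e^(−0) + 3·e^(−4.681) = 3.000 + 0.02781 = 3.028.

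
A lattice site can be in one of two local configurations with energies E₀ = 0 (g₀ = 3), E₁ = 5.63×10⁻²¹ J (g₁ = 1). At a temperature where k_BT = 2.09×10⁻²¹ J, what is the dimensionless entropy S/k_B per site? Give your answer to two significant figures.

Eᵢ/kT = 0, 2.694.
Z = Σ gᵢe^(−Eᵢ/kT) = 3·e^(−0) + 1·e^(−2.694) = 3.000 + 0.06761 = 3.068.
⟨E⟩ = Σ EᵢPᵢ = 0.1241 ×10⁻²¹ J.
S/k_B = ln Z + ⟨E⟩/kT = ln(3.068) + 0.1241/2.09 = 1.121 + 0.05938 = 1.2.

1.2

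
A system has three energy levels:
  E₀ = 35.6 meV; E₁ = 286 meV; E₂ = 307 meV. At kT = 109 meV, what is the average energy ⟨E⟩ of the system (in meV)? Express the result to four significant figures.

Eᵢ/kT = 0.326606, 2.62385, 2.81651.
Z = Σ e^(−Eᵢ/kT) = e^(−0.326606) + e^(−2.62385) + e^(−2.81651) = 0.721368 + 0.0725231 + 0.0598143 = 0.853705.
⟨E⟩ = Σ Eᵢ e^(−Eᵢ/kT) / Z = (35.6·0.721368 + 286·0.0725231 + 307·0.0598143) / 0.853705 = 75.89 meV.

75.89 meV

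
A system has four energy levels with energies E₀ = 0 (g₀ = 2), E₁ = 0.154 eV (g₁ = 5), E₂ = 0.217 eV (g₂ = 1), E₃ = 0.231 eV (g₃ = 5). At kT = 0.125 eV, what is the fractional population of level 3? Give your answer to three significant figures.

Eᵢ/kT = 0, 1.2320, 1.7360, 1.8480.
Z = Σ gᵢe^(−Eᵢ/kT) = 2·e^(−0) + 5·e^(−1.2320) + 1·e^(−1.7360) + 5·e^(−1.8480) = 2.0000 + 1.4585 + 0.17622 + 0.78776 = 4.4225.
P₃ = g₃ e^(−E₃/kT) / Z = 0.78776/4.4225 = 0.178.

0.178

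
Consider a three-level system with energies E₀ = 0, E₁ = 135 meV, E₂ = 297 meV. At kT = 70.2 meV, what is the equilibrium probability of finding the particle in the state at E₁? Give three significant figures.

Eᵢ/kT = 0, 1.9231, 4.2308.
Z = Σ e^(−Eᵢ/kT) = e^(−0) + e^(−1.9231) + e^(−4.2308) = 1.0000 + 0.14615 + 0.014541 = 1.1607.
P₁ = e^(−E₁/kT) / Z = 0.14615/1.1607 = 0.126.

0.126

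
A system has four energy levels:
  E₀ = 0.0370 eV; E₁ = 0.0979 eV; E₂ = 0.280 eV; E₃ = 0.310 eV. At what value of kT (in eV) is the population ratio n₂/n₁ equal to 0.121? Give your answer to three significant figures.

n₂/n₁ = exp[−(E₂−E₁)/kT] = 0.121.
⇒ (E₂−E₁)/kT = ln(1/0.121) = ln(8.2645) = 2.1120.
kT = 0.1821 eV / 2.1120 = 0.0862 eV.

0.0862 eV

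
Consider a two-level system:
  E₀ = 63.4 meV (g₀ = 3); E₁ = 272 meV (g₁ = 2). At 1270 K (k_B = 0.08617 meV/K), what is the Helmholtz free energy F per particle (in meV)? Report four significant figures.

-67.17 meV

k_BT = 0.08617 × 1270 K = 109.436 meV.
Eᵢ/kT = 0.579334, 2.48547.
Z = Σ gᵢe^(−Eᵢ/kT) = 3·e^(−0.579334) + 2·e^(−2.48547) = 1.68081 + 0.166573 = 1.84738.
F = −kT ln Z = −109.436 × ln(1.84738) = −109.436 × 0.613768 = -67.17 meV.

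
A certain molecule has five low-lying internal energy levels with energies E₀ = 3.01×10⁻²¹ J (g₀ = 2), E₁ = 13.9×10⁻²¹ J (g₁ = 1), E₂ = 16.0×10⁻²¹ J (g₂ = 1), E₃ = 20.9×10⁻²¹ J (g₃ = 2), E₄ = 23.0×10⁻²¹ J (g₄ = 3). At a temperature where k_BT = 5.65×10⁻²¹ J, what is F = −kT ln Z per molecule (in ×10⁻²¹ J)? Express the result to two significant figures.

Eᵢ/kT = 0.5327, 2.460, 2.832, 3.699, 4.071.
Z = Σ gᵢe^(−Eᵢ/kT) = 2·e^(−0.5327) + 1·e^(−2.460) + 1·e^(−2.832) + 2·e^(−3.699) + 3·e^(−4.071) = 1.174 + 0.08543 + 0.05889 + 0.04950 + 0.05118 = 1.419.
F = −kT ln Z = −5.65 × ln(1.419) = −5.65 × 0.3500 = -2.0 ×10⁻²¹ J.

-2.0 ×10⁻²¹ J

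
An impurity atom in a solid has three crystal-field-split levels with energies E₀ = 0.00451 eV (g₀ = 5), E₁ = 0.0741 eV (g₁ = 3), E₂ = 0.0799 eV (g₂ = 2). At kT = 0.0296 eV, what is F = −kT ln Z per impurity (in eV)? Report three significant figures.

-0.0456 eV

Eᵢ/kT = 0.15236, 2.5034, 2.6993.
Z = Σ gᵢe^(−Eᵢ/kT) = 5·e^(−0.15236) + 3·e^(−2.5034) + 2·e^(−2.6993) = 4.2934 + 0.24542 + 0.13451 = 4.6733.
F = −kT ln Z = −0.0296 × ln(4.6733) = −0.0296 × 1.5419 = -0.0456 eV.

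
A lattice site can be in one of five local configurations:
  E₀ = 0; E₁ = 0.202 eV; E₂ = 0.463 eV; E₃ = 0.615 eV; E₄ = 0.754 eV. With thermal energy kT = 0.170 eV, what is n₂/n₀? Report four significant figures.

n₂/n₀ = exp[−(E₂−E₀)/kT] = exp(−(0.463 eV)/(0.170 eV)) = exp(-2.72353) = 0.06564.

0.06564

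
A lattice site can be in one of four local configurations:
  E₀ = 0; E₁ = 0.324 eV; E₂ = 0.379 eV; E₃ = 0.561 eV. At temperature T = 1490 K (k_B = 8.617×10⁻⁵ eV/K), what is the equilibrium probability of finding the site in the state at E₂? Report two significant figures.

k_BT = 8.617×10⁻⁵ × 1490 K = 0.1284 eV.
Eᵢ/kT = 0, 2.523, 2.952, 4.369.
Z = Σ e^(−Eᵢ/kT) = e^(−0) + e^(−2.523) + e^(−2.952) + e^(−4.369) = 1.000 + 0.08022 + 0.05224 + 0.01266 = 1.145.
P₂ = e^(−E₂/kT) / Z = 0.05224/1.145 = 0.046.

0.046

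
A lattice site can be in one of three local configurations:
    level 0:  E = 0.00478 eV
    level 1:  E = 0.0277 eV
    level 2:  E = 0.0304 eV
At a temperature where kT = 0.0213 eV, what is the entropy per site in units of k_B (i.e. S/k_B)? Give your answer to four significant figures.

0.9391

Eᵢ/kT = 0.224413, 1.30047, 1.42723.
Z = Σ e^(−Eᵢ/kT) = e^(−0.224413) + e^(−1.30047) + e^(−1.42723) = 0.798985 + 0.272404 + 0.239973 = 1.31136.
⟨E⟩ = Σ EᵢPᵢ = 0.0142294 eV.
S/k_B = ln Z + ⟨E⟩/kT = ln(1.31136) + 0.0142294/0.0213 = 0.271065 + 0.668047 = 0.9391.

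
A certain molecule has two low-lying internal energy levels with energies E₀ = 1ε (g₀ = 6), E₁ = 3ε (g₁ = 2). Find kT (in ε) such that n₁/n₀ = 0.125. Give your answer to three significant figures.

2.04 ε

n₁/n₀ = (g₁/g₀) exp[−(E₁−E₀)/kT] = 0.125.
⇒ (E₁−E₀)/kT = ln((2/6)/0.125) = ln(2.6667) = 0.98084.
kT = 2ε / 0.98084 = 2.04 ε.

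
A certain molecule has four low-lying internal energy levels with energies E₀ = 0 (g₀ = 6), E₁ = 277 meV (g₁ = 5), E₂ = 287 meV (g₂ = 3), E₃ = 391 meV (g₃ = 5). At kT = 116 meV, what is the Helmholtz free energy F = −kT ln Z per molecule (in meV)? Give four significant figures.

-223.8 meV

Eᵢ/kT = 0, 2.38793, 2.47414, 3.37069.
Z = Σ gᵢe^(−Eᵢ/kT) = 6·e^(−0) + 5·e^(−2.38793) + 3·e^(−2.47414) + 5·e^(−3.37069) = 6.00000 + 0.459098 + 0.252706 + 0.171830 = 6.88363.
F = −kT ln Z = −116 × ln(6.88363) = −116 × 1.92915 = -223.8 meV.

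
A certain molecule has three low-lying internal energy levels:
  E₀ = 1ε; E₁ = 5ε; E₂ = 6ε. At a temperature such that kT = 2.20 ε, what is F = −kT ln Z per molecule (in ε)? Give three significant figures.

0.482 ε

Eᵢ/kT = 0.45455, 2.2727, 2.7273.
Z = Σ e^(−Eᵢ/kT) = e^(−0.45455) + e^(−2.2727) + e^(−2.7273) = 0.63473 + 0.10303 + 0.065396 = 0.80316.
F = −kT ln Z = −2.20 × ln(0.80316) = −2.20 × -0.21920 = 0.482 ε.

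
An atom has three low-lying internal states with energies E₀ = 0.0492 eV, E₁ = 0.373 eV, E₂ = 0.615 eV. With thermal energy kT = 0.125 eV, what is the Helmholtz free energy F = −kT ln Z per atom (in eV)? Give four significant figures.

Eᵢ/kT = 0.393600, 2.98400, 4.92000.
Z = Σ e^(−Eᵢ/kT) = e^(−0.393600) + e^(−2.98400) + e^(−4.92000) = 0.674624 + 0.0505901 + 0.00729913 = 0.732513.
F = −kT ln Z = −0.125 × ln(0.732513) = −0.125 × -0.311274 = 0.03891 eV.

0.03891 eV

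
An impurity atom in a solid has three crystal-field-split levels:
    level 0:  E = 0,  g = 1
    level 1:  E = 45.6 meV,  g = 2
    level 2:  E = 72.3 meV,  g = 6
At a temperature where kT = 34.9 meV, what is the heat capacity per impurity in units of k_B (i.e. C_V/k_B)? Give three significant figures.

0.835

Eᵢ/kT = 0, 1.3066, 2.0716.
Z = Σ gᵢe^(−Eᵢ/kT) = 1·e^(−0) + 2·e^(−1.3066) + 6·e^(−2.0716) = 1.0000 + 0.54148 + 0.75590 = 2.2974.
⟨E⟩ = 34.536 meV, ⟨E²⟩ = 2210.0 meV².
C_V/k_B = (⟨E²⟩ − ⟨E⟩²)/(kT)² = (2210.0 − 1192.7)/1218.0 = 0.835.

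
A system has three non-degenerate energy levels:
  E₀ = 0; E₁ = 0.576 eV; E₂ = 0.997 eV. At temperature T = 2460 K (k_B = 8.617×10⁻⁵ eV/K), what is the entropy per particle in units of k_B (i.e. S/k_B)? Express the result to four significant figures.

0.2790

k_BT = 8.617×10⁻⁵ × 2460 K = 0.211978 eV.
Eᵢ/kT = 0, 2.71726, 4.70332.
Z = Σ e^(−Eᵢ/kT) = e^(−0) + e^(−2.71726) + e^(−4.70332) = 1.00000 + 0.0660555 + 0.00906513 = 1.07512.
⟨E⟩ = Σ EᵢPᵢ = 0.0437960 eV.
S/k_B = ln Z + ⟨E⟩/kT = ln(1.07512) + 0.0437960/0.211978 = 0.0724323 + 0.206606 = 0.2790.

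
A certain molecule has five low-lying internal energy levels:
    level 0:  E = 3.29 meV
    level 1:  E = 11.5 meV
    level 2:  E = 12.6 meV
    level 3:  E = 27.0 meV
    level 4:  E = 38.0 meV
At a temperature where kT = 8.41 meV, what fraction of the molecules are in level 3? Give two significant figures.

0.033

Eᵢ/kT = 0.3912, 1.367, 1.498, 3.210, 4.518.
Z = Σ e^(−Eᵢ/kT) = e^(−0.3912) + e^(−1.367) + e^(−1.498) + e^(−3.210) + e^(−4.518) = 0.6762 + 0.2549 + 0.2236 + 0.04036 + 0.01091 = 1.206.
P₃ = e^(−E₃/kT) / Z = 0.04036/1.206 = 0.033.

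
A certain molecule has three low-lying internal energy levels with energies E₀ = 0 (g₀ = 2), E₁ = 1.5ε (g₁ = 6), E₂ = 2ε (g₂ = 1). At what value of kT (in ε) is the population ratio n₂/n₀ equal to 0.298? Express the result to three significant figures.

n₂/n₀ = (g₂/g₀) exp[−(E₂−E₀)/kT] = 0.298.
⇒ (E₂−E₀)/kT = ln((1/2)/0.298) = ln(1.6779) = 0.51754.
kT = 2ε / 0.51754 = 3.86 ε.

3.86 ε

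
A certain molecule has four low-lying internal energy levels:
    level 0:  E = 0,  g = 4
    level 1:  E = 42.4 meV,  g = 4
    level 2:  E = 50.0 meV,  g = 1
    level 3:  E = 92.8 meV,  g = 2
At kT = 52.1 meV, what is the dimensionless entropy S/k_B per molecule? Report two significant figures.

Eᵢ/kT = 0, 0.8138, 0.9597, 1.781.
Z = Σ gᵢe^(−Eᵢ/kT) = 4·e^(−0) + 4·e^(−0.8138) + 1·e^(−0.9597) + 2·e^(−1.781) = 4.000 + 1.773 + 0.3830 + 0.3369 = 6.493.
⟨E⟩ = Σ EᵢPᵢ = 19.34 meV.
S/k_B = ln Z + ⟨E⟩/kT = ln(6.493) + 19.34/52.1 = 1.871 + 0.3712 = 2.2.

2.2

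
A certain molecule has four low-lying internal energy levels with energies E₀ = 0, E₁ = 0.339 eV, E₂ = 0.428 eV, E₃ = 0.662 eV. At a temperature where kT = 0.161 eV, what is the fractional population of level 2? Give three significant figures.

0.0580

Eᵢ/kT = 0, 2.1056, 2.6584, 4.1118.
Z = Σ e^(−Eᵢ/kT) = e^(−0) + e^(−2.1056) + e^(−2.6584) + e^(−4.1118) = 1.0000 + 0.12177 + 0.070060 + 0.016378 = 1.2082.
P₂ = e^(−E₂/kT) / Z = 0.070060/1.2082 = 0.0580.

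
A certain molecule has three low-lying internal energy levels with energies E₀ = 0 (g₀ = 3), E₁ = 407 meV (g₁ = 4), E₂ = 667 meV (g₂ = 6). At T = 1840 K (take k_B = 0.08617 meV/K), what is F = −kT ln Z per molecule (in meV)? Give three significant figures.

k_BT = 0.08617 × 1840 K = 158.55 meV.
Eᵢ/kT = 0, 2.5670, 4.2069.
Z = Σ gᵢe^(−Eᵢ/kT) = 3·e^(−0) + 4·e^(−2.5670) + 6·e^(−4.2069) = 3.0000 + 0.30706 + 0.089355 = 3.3964.
F = −kT ln Z = −158.55 × ln(3.3964) = −158.55 × 1.2227 = -194 meV.

-194 meV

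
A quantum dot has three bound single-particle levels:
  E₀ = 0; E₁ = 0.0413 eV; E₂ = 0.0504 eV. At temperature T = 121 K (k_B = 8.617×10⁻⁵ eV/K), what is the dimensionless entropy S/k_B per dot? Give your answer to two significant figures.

k_BT = 8.617×10⁻⁵ × 121 K = 0.01043 eV.
Eᵢ/kT = 0, 3.960, 4.832.
Z = Σ e^(−Eᵢ/kT) = e^(−0) + e^(−3.960) + e^(−4.832) = 1.000 + 0.01906 + 0.007971 = 1.027.
⟨E⟩ = Σ EᵢPᵢ = 0.001158 eV.
S/k_B = ln Z + ⟨E⟩/kT = ln(1.027) + 0.001158/0.01043 = 0.02664 + 0.1110 = 0.14.

0.14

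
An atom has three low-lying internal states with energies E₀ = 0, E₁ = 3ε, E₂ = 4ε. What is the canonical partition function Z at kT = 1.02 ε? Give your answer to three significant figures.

Eᵢ/kT = 0, 2.9412, 3.9216.
Z = Σ e^(−Eᵢ/kT) = e^(−0) + e^(−2.9412) + e^(−3.9216) = 1.0000 + 0.052802 + 0.019809 = 1.0726.

Z = 1.07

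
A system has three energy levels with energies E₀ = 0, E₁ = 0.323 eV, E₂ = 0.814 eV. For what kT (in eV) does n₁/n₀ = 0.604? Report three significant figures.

0.641 eV

n₁/n₀ = exp[−(E₁−E₀)/kT] = 0.604.
⇒ (E₁−E₀)/kT = ln(1/0.604) = ln(1.6556) = 0.50416.
kT = 0.323 eV / 0.50416 = 0.641 eV.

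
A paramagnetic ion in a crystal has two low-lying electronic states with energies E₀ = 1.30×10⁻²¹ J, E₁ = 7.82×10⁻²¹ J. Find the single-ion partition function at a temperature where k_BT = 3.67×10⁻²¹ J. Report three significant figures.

Eᵢ/kT = 0.35422, 2.1308.
Z = Σ e^(−Eᵢ/kT) = e^(−0.35422) + e^(−2.1308) = 0.70172 + 0.11874 = 0.82046.

Z = 0.820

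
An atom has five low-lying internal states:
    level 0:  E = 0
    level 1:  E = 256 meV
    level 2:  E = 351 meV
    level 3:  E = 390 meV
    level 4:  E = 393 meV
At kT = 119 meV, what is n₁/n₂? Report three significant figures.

2.22

n₁/n₂ = exp[−(E₁−E₂)/kT] = exp(−(-95 meV)/(119 meV)) = exp(0.79832) = 2.22.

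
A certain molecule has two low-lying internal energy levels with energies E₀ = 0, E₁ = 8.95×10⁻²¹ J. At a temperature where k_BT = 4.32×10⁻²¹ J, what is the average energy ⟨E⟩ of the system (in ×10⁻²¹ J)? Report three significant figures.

1.00 ×10⁻²¹ J

Eᵢ/kT = 0, 2.0718.
Z = Σ e^(−Eᵢ/kT) = e^(−0) + e^(−2.0718) = 1.0000 + 0.12596 = 1.1260.
⟨E⟩ = Σ Eᵢ e^(−Eᵢ/kT) / Z = (0·1.0000 + 8.95·0.12596) / 1.1260 = 1.00 ×10⁻²¹ J.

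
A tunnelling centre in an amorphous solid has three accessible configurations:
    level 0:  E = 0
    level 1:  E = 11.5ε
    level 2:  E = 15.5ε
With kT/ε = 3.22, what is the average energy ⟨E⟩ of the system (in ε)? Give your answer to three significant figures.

0.433 ε

Eᵢ/kT = 0, 3.5714, 4.8137.
Z = Σ e^(−Eᵢ/kT) = e^(−0) + e^(−3.5714) + e^(−4.8137) = 1.0000 + 0.028116 + 0.0081178 = 1.0362.
⟨E⟩ = Σ Eᵢ e^(−Eᵢ/kT) / Z = (0·1.0000 + 11.5·0.028116 + 15.5·0.0081178) / 1.0362 = 0.433 ε.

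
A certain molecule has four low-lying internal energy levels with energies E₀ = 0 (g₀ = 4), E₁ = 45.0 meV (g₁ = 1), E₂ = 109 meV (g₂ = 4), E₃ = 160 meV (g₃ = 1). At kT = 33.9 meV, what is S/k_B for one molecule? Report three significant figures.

1.69

Eᵢ/kT = 0, 1.3274, 3.2153, 4.7198.
Z = Σ gᵢe^(−Eᵢ/kT) = 4·e^(−0) + 1·e^(−1.3274) + 4·e^(−3.2153) + 1·e^(−4.7198) = 4.0000 + 0.26517 + 0.16057 + 0.0089170 = 4.4347.
⟨E⟩ = Σ EᵢPᵢ = 6.9591 meV.
S/k_B = ln Z + ⟨E⟩/kT = ln(4.4347) + 6.9591/33.9 = 1.4895 + 0.20528 = 1.69.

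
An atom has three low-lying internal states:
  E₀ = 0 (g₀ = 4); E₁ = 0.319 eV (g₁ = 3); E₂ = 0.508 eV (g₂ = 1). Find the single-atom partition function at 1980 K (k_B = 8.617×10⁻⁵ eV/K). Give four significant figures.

k_BT = 8.617×10⁻⁵ × 1980 K = 0.170617 eV.
Eᵢ/kT = 0, 1.86968, 2.97743.
Z = Σ gᵢe^(−Eᵢ/kT) = 4·e^(−0) + 3·e^(−1.86968) + 1·e^(−2.97743) = 4.00000 + 0.462519 + 0.0509235 = 4.51344.

Z = 4.513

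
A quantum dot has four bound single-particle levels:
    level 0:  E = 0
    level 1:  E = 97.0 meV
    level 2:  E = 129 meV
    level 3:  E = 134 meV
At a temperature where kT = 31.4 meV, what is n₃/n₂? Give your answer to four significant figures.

n₃/n₂ = exp[−(E₃−E₂)/kT] = exp(−(5 meV)/(31.4 meV)) = exp(-0.159236) = 0.8528.

0.8528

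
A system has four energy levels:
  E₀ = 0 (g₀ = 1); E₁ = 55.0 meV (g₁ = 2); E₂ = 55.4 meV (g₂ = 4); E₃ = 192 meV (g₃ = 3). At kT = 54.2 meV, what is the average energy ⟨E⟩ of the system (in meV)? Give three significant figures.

41.9 meV

Eᵢ/kT = 0, 1.0148, 1.0221, 3.5424.
Z = Σ gᵢe^(−Eᵢ/kT) = 1·e^(−0) + 2·e^(−1.0148) + 4·e^(−1.0221) + 3·e^(−3.5424) = 1.0000 + 0.72495 + 1.4394 + 0.086831 = 3.2512.
⟨E⟩ = Σ Eᵢ gᵢe^(−Eᵢ/kT) / Z = (0·1.0000 + 55.0·0.72495 + 55.4·1.4394 + 192·0.086831) / 3.2512 = 41.9 meV.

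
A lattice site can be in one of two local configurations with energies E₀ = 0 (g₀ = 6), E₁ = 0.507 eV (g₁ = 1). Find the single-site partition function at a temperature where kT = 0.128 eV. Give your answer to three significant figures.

Z = 6.02

Eᵢ/kT = 0, 3.9609.
Z = Σ gᵢe^(−Eᵢ/kT) = 6·e^(−0) + 1·e^(−3.9609) = 6.0000 + 0.019046 = 6.0190.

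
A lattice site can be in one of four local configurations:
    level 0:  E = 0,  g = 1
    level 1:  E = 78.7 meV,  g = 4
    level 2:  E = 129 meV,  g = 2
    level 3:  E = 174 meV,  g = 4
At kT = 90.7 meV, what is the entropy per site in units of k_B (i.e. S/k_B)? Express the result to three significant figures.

2.19

Eᵢ/kT = 0, 0.86770, 1.4223, 1.9184.
Z = Σ gᵢe^(−Eᵢ/kT) = 1·e^(−0) + 4·e^(−0.86770) + 2·e^(−1.4223) + 4·e^(−1.9184) = 1.0000 + 1.6797 + 0.48232 + 0.58737 = 3.7494.
⟨E⟩ = Σ EᵢPᵢ = 79.110 meV.
S/k_B = ln Z + ⟨E⟩/kT = ln(3.7494) + 79.110/90.7 = 1.3216 + 0.87222 = 2.19.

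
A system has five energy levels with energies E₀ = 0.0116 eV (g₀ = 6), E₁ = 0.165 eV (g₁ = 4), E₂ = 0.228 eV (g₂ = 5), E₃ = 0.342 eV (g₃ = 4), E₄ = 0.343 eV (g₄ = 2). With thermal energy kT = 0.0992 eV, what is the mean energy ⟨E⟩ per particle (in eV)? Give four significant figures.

0.05401 eV

Eᵢ/kT = 0.116935, 1.66331, 2.29839, 3.44758, 3.45766.
Z = Σ gᵢe^(−Eᵢ/kT) = 6·e^(−0.116935) + 4·e^(−1.66331) + 5·e^(−2.29839) + 4·e^(−3.44758) + 2·e^(−3.45766) = 5.33786 + 0.758043 + 0.502102 + 0.127290 + 0.0630068 = 6.78830.
⟨E⟩ = Σ Eᵢ gᵢe^(−Eᵢ/kT) / Z = (0.0116·5.33786 + 0.165·0.758043 + 0.228·0.502102 + 0.342·0.127290 + 0.343·0.0630068) / 6.78830 = 0.05401 eV.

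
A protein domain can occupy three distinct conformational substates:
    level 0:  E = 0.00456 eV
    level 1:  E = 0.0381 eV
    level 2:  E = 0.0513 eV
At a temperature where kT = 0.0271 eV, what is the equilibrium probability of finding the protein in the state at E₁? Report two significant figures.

0.20

Eᵢ/kT = 0.1683, 1.406, 1.893.
Z = Σ e^(−Eᵢ/kT) = e^(−0.1683) + e^(−1.406) + e^(−1.893) = 0.8451 + 0.2451 + 0.1506 = 1.241.
P₁ = e^(−E₁/kT) / Z = 0.2451/1.241 = 0.20.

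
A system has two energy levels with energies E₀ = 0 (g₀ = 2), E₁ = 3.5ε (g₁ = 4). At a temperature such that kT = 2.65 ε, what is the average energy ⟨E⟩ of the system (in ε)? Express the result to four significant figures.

1.218 ε

Eᵢ/kT = 0, 1.32075.
Z = Σ gᵢe^(−Eᵢ/kT) = 2·e^(−0) + 4·e^(−1.32075) = 2.00000 + 1.06774 = 3.06774.
⟨E⟩ = Σ Eᵢ gᵢe^(−Eᵢ/kT) / Z = (0·2.00000 + 3.5·1.06774) / 3.06774 = 1.218 ε.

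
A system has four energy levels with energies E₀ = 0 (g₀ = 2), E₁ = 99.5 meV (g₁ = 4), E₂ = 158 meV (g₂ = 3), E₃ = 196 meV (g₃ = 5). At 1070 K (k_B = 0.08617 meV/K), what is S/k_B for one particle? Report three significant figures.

2.32

k_BT = 0.08617 × 1070 K = 92.202 meV.
Eᵢ/kT = 0, 1.0792, 1.7136, 2.1258.
Z = Σ gᵢe^(−Eᵢ/kT) = 2·e^(−0) + 4·e^(−1.0792) + 3·e^(−1.7136) + 5·e^(−2.1258) = 2.0000 + 1.3595 + 0.54065 + 0.59669 = 4.4968.
⟨E⟩ = Σ EᵢPᵢ = 75.085 meV.
S/k_B = ln Z + ⟨E⟩/kT = ln(4.4968) + 75.085/92.202 = 1.5034 + 0.81435 = 2.32.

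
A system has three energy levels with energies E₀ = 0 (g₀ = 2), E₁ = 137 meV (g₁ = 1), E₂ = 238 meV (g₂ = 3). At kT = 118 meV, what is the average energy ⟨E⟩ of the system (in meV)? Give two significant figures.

51 meV

Eᵢ/kT = 0, 1.161, 2.017.
Z = Σ gᵢe^(−Eᵢ/kT) = 2·e^(−0) + 1·e^(−1.161) + 3·e^(−2.017) = 2.000 + 0.3132 + 0.3992 = 2.712.
⟨E⟩ = Σ Eᵢ gᵢe^(−Eᵢ/kT) / Z = (0·2.000 + 137·0.3132 + 238·0.3992) / 2.712 = 51 meV.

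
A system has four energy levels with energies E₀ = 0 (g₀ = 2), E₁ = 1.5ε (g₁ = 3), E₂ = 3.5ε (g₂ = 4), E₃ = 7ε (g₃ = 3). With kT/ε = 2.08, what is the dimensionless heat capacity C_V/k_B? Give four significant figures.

0.5584

Eᵢ/kT = 0, 0.721154, 1.68269, 3.36538.
Z = Σ gᵢe^(−Eᵢ/kT) = 2·e^(−0) + 3·e^(−0.721154) + 4·e^(−1.68269) + 3·e^(−3.36538) = 2.00000 + 1.45857 + 0.743493 + 0.103647 = 4.30571.
⟨E⟩ = 1.28100 ε, ⟨E²⟩ = 4.05700 ε².
C_V/k_B = (⟨E²⟩ − ⟨E⟩²)/(kT)² = (4.05700 − 1.64096)/4.32640 = 0.5584.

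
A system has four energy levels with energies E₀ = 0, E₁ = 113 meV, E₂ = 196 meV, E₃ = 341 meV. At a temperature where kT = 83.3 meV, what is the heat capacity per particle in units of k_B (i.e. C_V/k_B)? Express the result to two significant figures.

Eᵢ/kT = 0, 1.357, 2.353, 4.094.
Z = Σ e^(−Eᵢ/kT) = e^(−0) + e^(−1.357) + e^(−2.353) + e^(−4.094) = 1.000 + 0.2574 + 0.09508 + 0.01667 = 1.369.
⟨E⟩ = 39.01 meV, ⟨E²⟩ = 6485 meV².
C_V/k_B = (⟨E²⟩ − ⟨E⟩²)/(kT)² = (6485 − 1522)/6939 = 0.72.

0.72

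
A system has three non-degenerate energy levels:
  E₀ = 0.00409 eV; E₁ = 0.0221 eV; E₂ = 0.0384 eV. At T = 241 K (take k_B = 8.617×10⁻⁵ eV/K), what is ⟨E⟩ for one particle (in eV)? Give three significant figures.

k_BT = 8.617×10⁻⁵ × 241 K = 0.020767 eV.
Eᵢ/kT = 0.19695, 1.0642, 1.8491.
Z = Σ e^(−Eᵢ/kT) = e^(−0.19695) + e^(−1.0642) + e^(−1.8491) = 0.82123 + 0.34500 + 0.15738 = 1.3236.
⟨E⟩ = Σ Eᵢ e^(−Eᵢ/kT) / Z = (0.00409·0.82123 + 0.0221·0.34500 + 0.0384·0.15738) / 1.3236 = 0.0129 eV.

0.0129 eV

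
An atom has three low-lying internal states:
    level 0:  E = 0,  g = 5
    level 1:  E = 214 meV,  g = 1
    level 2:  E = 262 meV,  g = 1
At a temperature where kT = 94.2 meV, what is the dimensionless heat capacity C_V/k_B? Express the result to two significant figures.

0.19

Eᵢ/kT = 0, 2.272, 2.781.
Z = Σ gᵢe^(−Eᵢ/kT) = 5·e^(−0) + 1·e^(−2.272) + 1·e^(−2.781) = 5.000 + 0.1031 + 0.06198 = 5.165.
⟨E⟩ = 7.416 meV, ⟨E²⟩ = 1738 meV².
C_V/k_B = (⟨E²⟩ − ⟨E⟩²)/(kT)² = (1738 − 55.00)/8874 = 0.19.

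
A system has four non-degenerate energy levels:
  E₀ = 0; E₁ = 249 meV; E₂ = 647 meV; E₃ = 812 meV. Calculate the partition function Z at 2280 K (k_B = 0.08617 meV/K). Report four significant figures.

Z = 1.335

k_BT = 0.08617 × 2280 K = 196.468 meV.
Eᵢ/kT = 0, 1.26738, 3.29316, 4.13299.
Z = Σ e^(−Eᵢ/kT) = e^(−0) + e^(−1.26738) + e^(−3.29316) + e^(−4.13299) = 1.00000 + 0.281568 + 0.0371363 + 0.0160349 = 1.33474.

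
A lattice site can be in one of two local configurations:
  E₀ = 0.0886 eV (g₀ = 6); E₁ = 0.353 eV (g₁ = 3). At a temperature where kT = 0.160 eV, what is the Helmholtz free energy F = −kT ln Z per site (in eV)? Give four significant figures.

Eᵢ/kT = 0.553750, 2.20625.
Z = Σ gᵢe^(−Eᵢ/kT) = 6·e^(−0.553750) + 3·e^(−2.20625) = 3.44874 + 0.330338 = 3.77908.
F = −kT ln Z = −0.160 × ln(3.77908) = −0.160 × 1.32948 = -0.2127 eV.

-0.2127 eV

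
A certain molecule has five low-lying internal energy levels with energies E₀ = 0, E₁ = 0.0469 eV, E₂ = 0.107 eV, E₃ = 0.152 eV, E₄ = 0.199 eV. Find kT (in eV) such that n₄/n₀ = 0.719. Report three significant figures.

n₄/n₀ = exp[−(E₄−E₀)/kT] = 0.719.
⇒ (E₄−E₀)/kT = ln(1/0.719) = ln(1.3908) = 0.32988.
kT = 0.199 eV / 0.32988 = 0.603 eV.

0.603 eV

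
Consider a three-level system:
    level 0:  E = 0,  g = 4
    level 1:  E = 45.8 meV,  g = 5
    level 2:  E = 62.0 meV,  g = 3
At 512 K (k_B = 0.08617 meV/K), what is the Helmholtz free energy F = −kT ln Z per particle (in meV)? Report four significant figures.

k_BT = 0.08617 × 512 K = 44.1190 meV.
Eᵢ/kT = 0, 1.03810, 1.40529.
Z = Σ gᵢe^(−Eᵢ/kT) = 4·e^(−0) + 5·e^(−1.03810) + 3·e^(−1.40529) = 4.00000 + 1.77063 + 0.735888 = 6.50652.
F = −kT ln Z = −44.1190 × ln(6.50652) = −44.1190 × 1.87280 = -82.63 meV.

-82.63 meV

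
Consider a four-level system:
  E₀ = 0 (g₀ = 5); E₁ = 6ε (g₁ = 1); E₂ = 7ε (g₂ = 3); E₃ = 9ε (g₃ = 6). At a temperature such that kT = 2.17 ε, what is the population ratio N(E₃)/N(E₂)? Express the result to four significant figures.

0.7957

n₃/n₂ = (g₃/g₂) exp[−(E₃−E₂)/kT] = (6/3) × exp(−(2ε)/(2.17ε)) = (6/3) × exp(-0.921659) = 0.7957.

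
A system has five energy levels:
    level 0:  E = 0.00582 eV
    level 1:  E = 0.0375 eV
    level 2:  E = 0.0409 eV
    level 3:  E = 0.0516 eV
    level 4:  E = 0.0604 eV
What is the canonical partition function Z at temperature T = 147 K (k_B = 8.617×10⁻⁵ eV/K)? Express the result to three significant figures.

Z = 0.749

k_BT = 8.617×10⁻⁵ × 147 K = 0.012667 eV.
Eᵢ/kT = 0.45946, 2.9604, 3.2289, 4.0736, 4.7683.
Z = Σ e^(−Eᵢ/kT) = e^(−0.45946) + e^(−2.9604) + e^(−3.2289) + e^(−4.0736) + e^(−4.7683) = 0.63162 + 0.051798 + 0.039601 + 0.017016 + 0.0084948 = 0.74853.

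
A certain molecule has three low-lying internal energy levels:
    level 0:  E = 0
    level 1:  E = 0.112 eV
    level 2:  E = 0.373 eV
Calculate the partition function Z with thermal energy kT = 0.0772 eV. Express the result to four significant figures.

Eᵢ/kT = 0, 1.45078, 4.83161.
Z = Σ e^(−Eᵢ/kT) = e^(−0) + e^(−1.45078) + e^(−4.83161) = 1.00000 + 0.234387 + 0.00797367 = 1.24236.

Z = 1.242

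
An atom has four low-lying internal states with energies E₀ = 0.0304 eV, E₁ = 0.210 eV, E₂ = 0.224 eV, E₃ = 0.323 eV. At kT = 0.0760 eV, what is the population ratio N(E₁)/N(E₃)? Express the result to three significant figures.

n₁/n₃ = exp[−(E₁−E₃)/kT] = exp(−(-0.113 eV)/(0.0760 eV)) = exp(1.4868) = 4.42.

4.42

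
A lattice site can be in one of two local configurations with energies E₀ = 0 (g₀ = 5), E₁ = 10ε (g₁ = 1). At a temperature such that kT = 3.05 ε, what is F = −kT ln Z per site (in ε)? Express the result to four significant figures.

Eᵢ/kT = 0, 3.27869.
Z = Σ gᵢe^(−Eᵢ/kT) = 5·e^(−0) + 1·e^(−3.27869) = 5.00000 + 0.0376776 = 5.03768.
F = −kT ln Z = −3.05 × ln(5.03768) = −3.05 × 1.61695 = -4.932 ε.

-4.932 ε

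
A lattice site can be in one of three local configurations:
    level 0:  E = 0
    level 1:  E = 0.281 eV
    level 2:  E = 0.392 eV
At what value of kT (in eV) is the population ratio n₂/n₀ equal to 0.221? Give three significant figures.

n₂/n₀ = exp[−(E₂−E₀)/kT] = 0.221.
⇒ (E₂−E₀)/kT = ln(1/0.221) = ln(4.5249) = 1.5096.
kT = 0.392 eV / 1.5096 = 0.260 eV.

0.260 eV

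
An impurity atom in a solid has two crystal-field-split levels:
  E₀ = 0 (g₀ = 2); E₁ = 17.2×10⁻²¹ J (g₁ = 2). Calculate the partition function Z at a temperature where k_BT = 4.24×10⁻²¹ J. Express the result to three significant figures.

Z = 2.03

Eᵢ/kT = 0, 4.0566.
Z = Σ gᵢe^(−Eᵢ/kT) = 2·e^(−0) + 2·e^(−4.0566) = 2.0000 + 0.034616 = 2.0346.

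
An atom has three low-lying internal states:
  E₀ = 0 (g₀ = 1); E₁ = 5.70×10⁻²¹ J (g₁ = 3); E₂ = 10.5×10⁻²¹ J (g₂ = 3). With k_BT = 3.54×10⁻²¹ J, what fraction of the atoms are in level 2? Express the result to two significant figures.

0.088

Eᵢ/kT = 0, 1.610, 2.966.
Z = Σ gᵢe^(−Eᵢ/kT) = 1·e^(−0) + 3·e^(−1.610) + 3·e^(−2.966) = 1.000 + 0.5997 + 0.1545 = 1.754.
P₂ = g₂ e^(−E₂/kT) / Z = 0.1545/1.754 = 0.088.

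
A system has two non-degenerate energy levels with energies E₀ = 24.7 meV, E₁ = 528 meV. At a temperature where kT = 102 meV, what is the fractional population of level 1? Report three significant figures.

Eᵢ/kT = 0.24216, 5.1765.
Z = Σ e^(−Eᵢ/kT) = e^(−0.24216) + e^(−5.1765) = 0.78493 + 0.0056477 = 0.79058.
P₁ = e^(−E₁/kT) / Z = 0.0056477/0.79058 = 0.00714.

0.00714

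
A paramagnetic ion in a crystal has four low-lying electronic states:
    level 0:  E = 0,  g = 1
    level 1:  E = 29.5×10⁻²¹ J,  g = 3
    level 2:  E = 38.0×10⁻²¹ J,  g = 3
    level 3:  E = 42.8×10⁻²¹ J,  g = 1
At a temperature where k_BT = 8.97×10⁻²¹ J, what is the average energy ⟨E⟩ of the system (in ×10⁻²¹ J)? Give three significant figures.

Eᵢ/kT = 0, 3.2887, 4.2363, 4.7715.
Z = Σ gᵢe^(−Eᵢ/kT) = 1·e^(−0) + 3·e^(−3.2887) + 3·e^(−4.2363) + 1·e^(−4.7715) = 1.0000 + 0.11191 + 0.043383 + 0.0084677 = 1.1638.
⟨E⟩ = Σ Eᵢ gᵢe^(−Eᵢ/kT) / Z = (0·1.0000 + 29.5·0.11191 + 38.0·0.043383 + 42.8·0.0084677) / 1.1638 = 4.56 ×10⁻²¹ J.

4.56 ×10⁻²¹ J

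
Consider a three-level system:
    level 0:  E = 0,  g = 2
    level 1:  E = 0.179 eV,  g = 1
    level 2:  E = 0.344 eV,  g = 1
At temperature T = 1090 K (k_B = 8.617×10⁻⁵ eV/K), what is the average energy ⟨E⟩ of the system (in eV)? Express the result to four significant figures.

k_BT = 8.617×10⁻⁵ × 1090 K = 0.0939253 eV.
Eᵢ/kT = 0, 1.90577, 3.66248.
Z = Σ gᵢe^(−Eᵢ/kT) = 2·e^(−0) + 1·e^(−1.90577) + 1·e^(−3.66248) = 2.00000 + 0.148708 + 0.0256688 = 2.17438.
⟨E⟩ = Σ Eᵢ gᵢe^(−Eᵢ/kT) / Z = (0·2.00000 + 0.179·0.148708 + 0.344·0.0256688) / 2.17438 = 0.01630 eV.

0.01630 eV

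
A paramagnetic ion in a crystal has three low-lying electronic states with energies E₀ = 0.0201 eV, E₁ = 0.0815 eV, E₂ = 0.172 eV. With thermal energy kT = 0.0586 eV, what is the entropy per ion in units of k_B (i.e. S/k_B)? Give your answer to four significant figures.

0.7485

Eᵢ/kT = 0.343003, 1.39078, 2.93515.
Z = Σ e^(−Eᵢ/kT) = e^(−0.343003) + e^(−1.39078) + e^(−2.93515) = 0.709636 + 0.248881 + 0.0531228 = 1.01164.
⟨E⟩ = Σ EᵢPᵢ = 0.0431820 eV.
S/k_B = ln Z + ⟨E⟩/kT = ln(1.01164) + 0.0431820/0.0586 = 0.0115728 + 0.736894 = 0.7485.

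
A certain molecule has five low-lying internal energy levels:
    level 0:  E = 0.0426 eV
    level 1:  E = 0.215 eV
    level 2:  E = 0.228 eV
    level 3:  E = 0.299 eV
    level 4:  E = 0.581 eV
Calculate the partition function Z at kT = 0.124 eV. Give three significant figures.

Z = 1.14

Eᵢ/kT = 0.34355, 1.7339, 1.8387, 2.4113, 4.6855.
Z = Σ e^(−Eᵢ/kT) = e^(−0.34355) + e^(−1.7339) + e^(−1.8387) + e^(−2.4113) + e^(−4.6855) = 0.70925 + 0.17659 + 0.15902 + 0.089699 + 0.0092281 = 1.1438.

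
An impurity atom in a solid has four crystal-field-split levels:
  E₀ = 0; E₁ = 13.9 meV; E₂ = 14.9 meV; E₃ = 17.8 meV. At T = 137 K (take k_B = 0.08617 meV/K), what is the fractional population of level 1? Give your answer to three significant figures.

0.170

k_BT = 0.08617 × 137 K = 11.805 meV.
Eᵢ/kT = 0, 1.1775, 1.2622, 1.5078.
Z = Σ e^(−Eᵢ/kT) = e^(−0) + e^(−1.1775) + e^(−1.2622) + e^(−1.5078) = 1.0000 + 0.30805 + 0.28303 + 0.22140 = 1.8125.
P₁ = e^(−E₁/kT) / Z = 0.30805/1.8125 = 0.170.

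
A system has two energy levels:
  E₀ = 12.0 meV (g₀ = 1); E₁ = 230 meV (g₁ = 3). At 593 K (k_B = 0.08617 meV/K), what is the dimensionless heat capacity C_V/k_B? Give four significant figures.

0.7056

k_BT = 0.08617 × 593 K = 51.0988 meV.
Eᵢ/kT = 0.234839, 4.50108.
Z = Σ gᵢe^(−Eᵢ/kT) = 1·e^(−0.234839) + 3·e^(−4.50108) = 0.790698 + 0.0332910 = 0.823989.
⟨E⟩ = 20.8077 meV, ⟨E²⟩ = 2275.46 meV².
C_V/k_B = (⟨E²⟩ − ⟨E⟩²)/(kT)² = (2275.46 − 432.960)/2611.09 = 0.7056.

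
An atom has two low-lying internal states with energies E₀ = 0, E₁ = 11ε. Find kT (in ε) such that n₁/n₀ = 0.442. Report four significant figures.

n₁/n₀ = exp[−(E₁−E₀)/kT] = 0.442.
⇒ (E₁−E₀)/kT = ln(1/0.442) = ln(2.26244) = 0.816444.
kT = 11ε / 0.816444 = 13.47 ε.

13.47 ε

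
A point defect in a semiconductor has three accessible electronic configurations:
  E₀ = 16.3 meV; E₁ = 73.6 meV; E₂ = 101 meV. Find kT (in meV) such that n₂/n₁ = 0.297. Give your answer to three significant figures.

n₂/n₁ = exp[−(E₂−E₁)/kT] = 0.297.
⇒ (E₂−E₁)/kT = ln(1/0.297) = ln(3.3670) = 1.2140.
kT = 27.4 meV / 1.2140 = 22.6 meV.

22.6 meV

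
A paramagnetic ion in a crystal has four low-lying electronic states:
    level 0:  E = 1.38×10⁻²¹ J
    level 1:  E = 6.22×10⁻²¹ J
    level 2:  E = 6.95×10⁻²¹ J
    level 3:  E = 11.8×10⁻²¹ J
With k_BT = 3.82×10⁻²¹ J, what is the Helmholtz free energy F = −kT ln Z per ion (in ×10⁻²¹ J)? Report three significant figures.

-0.367 ×10⁻²¹ J

Eᵢ/kT = 0.36126, 1.6283, 1.8194, 3.0890.
Z = Σ e^(−Eᵢ/kT) = e^(−0.36126) + e^(−1.6283) + e^(−1.8194) + e^(−3.0890) = 0.69680 + 0.19626 + 0.16212 + 0.045547 = 1.1007.
F = −kT ln Z = −3.82 × ln(1.1007) = −3.82 × 0.095946 = -0.367 ×10⁻²¹ J.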